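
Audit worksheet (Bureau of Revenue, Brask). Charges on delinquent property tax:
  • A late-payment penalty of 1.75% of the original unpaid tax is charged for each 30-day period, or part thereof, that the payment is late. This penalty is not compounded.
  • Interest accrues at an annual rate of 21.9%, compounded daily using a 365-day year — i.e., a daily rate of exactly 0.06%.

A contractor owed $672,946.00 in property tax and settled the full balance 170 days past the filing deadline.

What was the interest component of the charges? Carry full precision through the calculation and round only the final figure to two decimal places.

$72,240.48

Interest: $672,946.00 × ((1 + 0.0006)^170 − 1) = $672,946.00 × 0.10734960… = $72,240.4838…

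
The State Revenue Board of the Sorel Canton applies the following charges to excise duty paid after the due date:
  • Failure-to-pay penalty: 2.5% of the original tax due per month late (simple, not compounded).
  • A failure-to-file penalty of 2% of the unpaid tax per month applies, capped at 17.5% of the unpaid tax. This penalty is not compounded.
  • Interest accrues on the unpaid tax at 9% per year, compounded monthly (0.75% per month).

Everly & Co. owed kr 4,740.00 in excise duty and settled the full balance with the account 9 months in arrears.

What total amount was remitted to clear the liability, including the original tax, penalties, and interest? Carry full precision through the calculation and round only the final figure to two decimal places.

Failure-to-file: 9 × 2% × kr 4,740.00 = kr 853.20, capped at 17.5% × kr 4,740.00 = kr 829.50
Failure-to-pay penalty: 9 × 2.5% × kr 4,740.00 = kr 1,066.50
Interest: kr 4,740.00 × ((1 + 0.0075)^9 − 1) = kr 4,740.00 × 0.0695608… = kr 329.7184…
Total = kr 4,740.00 + kr 1,896.0000 + kr 329.7184… = kr 6,965.72

kr 6,965.72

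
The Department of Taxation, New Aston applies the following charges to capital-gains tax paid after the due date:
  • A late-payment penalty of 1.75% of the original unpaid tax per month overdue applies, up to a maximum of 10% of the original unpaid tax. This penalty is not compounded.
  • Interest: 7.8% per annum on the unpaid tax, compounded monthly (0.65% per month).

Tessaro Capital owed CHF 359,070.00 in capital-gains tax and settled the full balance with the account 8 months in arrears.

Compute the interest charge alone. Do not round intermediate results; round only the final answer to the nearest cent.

Interest: CHF 359,070.00 × ((1 + 0.0065)^8 − 1) = CHF 359,070.00 × 0.0531985… = CHF 19,101.9870…

CHF 19,101.99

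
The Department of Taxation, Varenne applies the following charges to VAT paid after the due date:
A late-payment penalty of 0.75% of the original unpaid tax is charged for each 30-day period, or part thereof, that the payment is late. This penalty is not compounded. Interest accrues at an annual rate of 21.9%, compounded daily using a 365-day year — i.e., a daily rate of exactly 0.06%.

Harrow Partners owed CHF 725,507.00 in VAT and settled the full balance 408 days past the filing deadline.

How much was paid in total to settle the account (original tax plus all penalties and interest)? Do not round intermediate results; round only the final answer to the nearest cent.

Penalty periods: ⌈408/30⌉ = 14; penalty = 14 × 0.75% × CHF 725,507.00 = CHF 76,178.24…
Interest: CHF 725,507.00 × ((1 + 0.0006)^408 − 1) = CHF 725,507.00 × 0.27727205… = CHF 201,162.8101…
Total = CHF 725,507.00 + CHF 76,178.2350 + CHF 201,162.8101… = CHF 1,002,848.05

CHF 1,002,848.05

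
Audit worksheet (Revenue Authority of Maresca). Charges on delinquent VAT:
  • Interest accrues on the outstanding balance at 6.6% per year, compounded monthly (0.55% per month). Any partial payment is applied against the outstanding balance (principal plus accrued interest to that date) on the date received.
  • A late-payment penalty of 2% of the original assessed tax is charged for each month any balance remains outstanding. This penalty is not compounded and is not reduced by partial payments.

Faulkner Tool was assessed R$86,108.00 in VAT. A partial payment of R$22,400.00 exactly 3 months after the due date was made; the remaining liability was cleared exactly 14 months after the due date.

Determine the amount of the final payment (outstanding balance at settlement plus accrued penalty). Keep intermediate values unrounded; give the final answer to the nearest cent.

R$93,297.79

Balance at month 3: R$86,108.0000 × (1 + 0.0055)^3 = R$87,536.6106…
After R$22,400.00 payment: R$87,536.6106… − R$22,400.00 = R$65,136.6106…
Balance at month 14: R$65,136.6106… × (1 + 0.0055)^11 = R$69,187.5545…
Penalty: 14 × 2% × R$86,108.00 = R$24,110.24
Final settlement = outstanding balance + penalty = R$69,187.5545… + R$24,110.24 = R$93,297.79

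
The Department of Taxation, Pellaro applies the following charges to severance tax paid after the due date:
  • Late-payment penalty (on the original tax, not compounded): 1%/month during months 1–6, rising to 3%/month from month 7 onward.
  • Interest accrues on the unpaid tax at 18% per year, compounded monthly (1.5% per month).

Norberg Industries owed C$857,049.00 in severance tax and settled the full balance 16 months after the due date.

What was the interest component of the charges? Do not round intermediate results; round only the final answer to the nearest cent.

C$230,533.79

Interest: C$857,049.00 × ((1 + 0.015)^16 − 1) = C$857,049.00 × 0.2689855… = C$230,533.7946…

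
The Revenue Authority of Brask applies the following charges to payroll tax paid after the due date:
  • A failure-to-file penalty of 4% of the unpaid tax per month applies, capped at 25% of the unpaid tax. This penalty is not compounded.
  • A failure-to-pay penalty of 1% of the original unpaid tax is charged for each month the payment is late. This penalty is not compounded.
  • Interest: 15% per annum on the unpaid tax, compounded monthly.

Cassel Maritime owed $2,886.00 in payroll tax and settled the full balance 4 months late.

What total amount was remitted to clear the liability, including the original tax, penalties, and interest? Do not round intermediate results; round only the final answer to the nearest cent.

$3,610.23

Failure-to-file: 4 × 4% × $2,886.00 = $461.76 (under the 25% cap)
Failure-to-pay penalty: 4 × 1% × $2,886.00 = $115.44
Interest (15%/yr ÷ 12 = 1.25%/month): $2,886.00 × ((1 + 0.0125)^4 − 1) = $147.0282…
Total = $2,886.00 + $577.2000 + $147.0282… = $3,610.23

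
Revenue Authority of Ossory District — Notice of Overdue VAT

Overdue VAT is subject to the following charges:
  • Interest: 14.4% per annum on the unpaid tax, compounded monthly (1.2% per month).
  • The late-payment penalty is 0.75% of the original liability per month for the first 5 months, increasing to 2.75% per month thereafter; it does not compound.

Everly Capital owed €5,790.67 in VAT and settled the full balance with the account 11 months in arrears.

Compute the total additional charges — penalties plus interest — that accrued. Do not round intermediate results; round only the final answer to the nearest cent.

Penalty, months 1–5: 5 × 0.75% × €5,790.67 = €217.15…
Penalty, months 6–11: 6 × 2.75% × €5,790.67 = €955.46…
Interest: €5,790.67 × ((1 + 0.012)^11 − 1) = €5,790.67 × 0.1402121… = €811.9219…
Penalties + interest = €1,172.6107… + €811.9219… = €1,984.53

€1,984.53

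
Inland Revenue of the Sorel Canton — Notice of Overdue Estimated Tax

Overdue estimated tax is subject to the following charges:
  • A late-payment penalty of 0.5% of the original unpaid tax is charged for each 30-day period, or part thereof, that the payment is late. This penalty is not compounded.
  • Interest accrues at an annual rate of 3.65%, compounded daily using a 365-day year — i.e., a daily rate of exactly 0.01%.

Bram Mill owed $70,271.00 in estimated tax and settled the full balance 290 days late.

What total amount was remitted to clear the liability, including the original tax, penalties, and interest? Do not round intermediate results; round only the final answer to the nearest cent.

$75,852.14

Penalty periods: ⌈290/30⌉ = 10; penalty = 10 × 0.5% × $70,271.00 = $3,513.55
Interest: $70,271.00 × ((1 + 0.0001)^290 − 1) = $70,271.00 × 0.02942310… = $2,067.5908…
Total = $70,271.00 + $3,513.5500 + $2,067.5908… = $75,852.14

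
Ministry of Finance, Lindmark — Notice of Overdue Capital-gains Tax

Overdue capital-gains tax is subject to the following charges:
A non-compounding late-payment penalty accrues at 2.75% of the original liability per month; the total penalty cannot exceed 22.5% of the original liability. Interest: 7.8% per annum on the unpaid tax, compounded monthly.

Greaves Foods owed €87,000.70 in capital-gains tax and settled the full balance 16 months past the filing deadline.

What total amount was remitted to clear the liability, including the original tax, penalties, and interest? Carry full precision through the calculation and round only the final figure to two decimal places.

€116,078.69

Penalty (uncapped): 16 × 2.75% × €87,000.70 = €38,280.31…; cap = 22.5% × €87,000.70 = €19,575.16… → penalty = €19,575.16…
Interest (7.8%/yr ÷ 12 = 0.65%/month): €87,000.70 × ((1 + 0.0065)^16 − 1) = €9,502.8333…
Total = €87,000.70 + €19,575.1575 + €9,502.8333… = €116,078.69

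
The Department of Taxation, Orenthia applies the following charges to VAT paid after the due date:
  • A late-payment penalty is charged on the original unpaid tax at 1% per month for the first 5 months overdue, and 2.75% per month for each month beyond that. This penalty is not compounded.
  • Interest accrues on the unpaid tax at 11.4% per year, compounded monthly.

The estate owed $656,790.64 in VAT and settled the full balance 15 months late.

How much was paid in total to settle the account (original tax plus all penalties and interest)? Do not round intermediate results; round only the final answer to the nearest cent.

$970,327.85

Penalty, months 1–5: 5 × 1% × $656,790.64 = $32,839.53…
Penalty, months 6–15: 10 × 2.75% × $656,790.64 = $180,617.43…
Interest (11.4%/yr ÷ 12 = 0.95%/month): $656,790.64 × ((1 + 0.0095)^15 − 1) = $100,080.2535…
Total = $656,790.64 + $213,456.9580 + $100,080.2535… = $970,327.85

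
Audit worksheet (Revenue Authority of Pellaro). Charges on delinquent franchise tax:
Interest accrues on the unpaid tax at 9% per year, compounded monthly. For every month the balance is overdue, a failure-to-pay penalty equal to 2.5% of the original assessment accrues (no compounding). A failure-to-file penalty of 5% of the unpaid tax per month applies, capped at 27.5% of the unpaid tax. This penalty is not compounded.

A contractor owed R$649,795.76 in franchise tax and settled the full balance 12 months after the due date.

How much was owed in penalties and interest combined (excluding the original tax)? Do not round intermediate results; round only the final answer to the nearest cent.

Failure-to-file: 12 × 5% × R$649,795.76 = R$389,877.46…, capped at 27.5% × R$649,795.76 = R$178,693.83…
Failure-to-pay penalty = 2.5% × R$649,795.76 × 12 mo = R$194,938.73…
Interest (9%/yr ÷ 12 = 0.75%/month): R$649,795.76 × ((1 + 0.0075)^12 − 1) = R$60,955.3244…
Penalties + interest = R$373,632.5620 + R$60,955.3244… = R$434,587.89

R$434,587.89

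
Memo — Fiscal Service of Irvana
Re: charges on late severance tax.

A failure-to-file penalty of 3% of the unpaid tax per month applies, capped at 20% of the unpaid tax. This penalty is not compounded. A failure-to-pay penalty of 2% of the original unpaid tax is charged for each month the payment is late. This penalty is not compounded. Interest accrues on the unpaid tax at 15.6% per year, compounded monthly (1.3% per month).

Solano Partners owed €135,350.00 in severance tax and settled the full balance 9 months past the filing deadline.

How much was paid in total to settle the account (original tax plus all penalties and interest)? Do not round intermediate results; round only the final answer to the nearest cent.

€203,467.89

Failure-to-file: 9 × 3% × €135,350.00 = €36,544.50, capped at 20% × €135,350.00 = €27,070.00
Failure-to-pay penalty = 2% × €135,350.00 × 9 mo = €24,363.00
Interest: €135,350.00 × ((1 + 0.013)^9 − 1) = €135,350.00 × 0.1232722… = €16,684.8914…
Total = €135,350.00 + €51,433.0000 + €16,684.8914… = €203,467.89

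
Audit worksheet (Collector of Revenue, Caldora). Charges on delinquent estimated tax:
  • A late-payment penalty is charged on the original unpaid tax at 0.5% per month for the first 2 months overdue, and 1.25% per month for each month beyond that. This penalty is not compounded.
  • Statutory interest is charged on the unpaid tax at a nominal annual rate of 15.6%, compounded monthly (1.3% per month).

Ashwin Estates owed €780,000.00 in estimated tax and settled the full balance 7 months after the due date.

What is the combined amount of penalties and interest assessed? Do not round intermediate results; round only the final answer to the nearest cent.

Penalty, months 1–2: 2 × 0.5% × €780,000.00 = €7,800.00
Penalty, months 3–7: 5 × 1.25% × €780,000.00 = €48,750.00
Interest: €780,000.00 × ((1 + 0.013)^7 − 1) = €780,000.00 × 0.0946269… = €73,808.9839…
Penalties + interest = €56,550.0000 + €73,808.9839… = €130,358.98

€130,358.98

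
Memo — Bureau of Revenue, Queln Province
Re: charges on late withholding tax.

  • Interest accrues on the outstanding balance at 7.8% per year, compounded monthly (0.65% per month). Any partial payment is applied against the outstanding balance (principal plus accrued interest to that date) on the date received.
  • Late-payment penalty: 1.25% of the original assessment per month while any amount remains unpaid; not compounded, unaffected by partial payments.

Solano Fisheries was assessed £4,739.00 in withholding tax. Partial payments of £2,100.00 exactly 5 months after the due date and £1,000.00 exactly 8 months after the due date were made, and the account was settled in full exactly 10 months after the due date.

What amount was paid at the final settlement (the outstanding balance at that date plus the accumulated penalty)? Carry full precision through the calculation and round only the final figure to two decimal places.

Balance at month 5: £4,739.0000 × (1 + 0.0065)^5 = £4,895.0328…
After £2,100.00 payment: £4,895.0328… − £2,100.00 = £2,795.0328…
Balance at month 8: £2,795.0328… × (1 + 0.0065)^3 = £2,849.8910…
After £1,000.00 payment: £2,849.8910… − £1,000.00 = £1,849.8910…
Balance at month 10: £1,849.8910… × (1 + 0.0065)^2 = £1,874.0177…
Penalty: 10 × 1.25% × £4,739.00 = £592.38…
Final settlement = outstanding balance + penalty = £1,874.0177… + £592.38… = £2,466.39

£2,466.39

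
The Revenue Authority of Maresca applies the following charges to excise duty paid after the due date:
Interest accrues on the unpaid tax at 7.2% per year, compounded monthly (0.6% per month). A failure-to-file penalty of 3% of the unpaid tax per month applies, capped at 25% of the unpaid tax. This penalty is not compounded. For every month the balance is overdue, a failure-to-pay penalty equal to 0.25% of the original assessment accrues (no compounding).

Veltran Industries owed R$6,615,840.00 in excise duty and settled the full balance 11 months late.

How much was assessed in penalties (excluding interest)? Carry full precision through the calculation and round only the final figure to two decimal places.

R$1,835,895.60

Failure-to-file: 11 × 3% × R$6,615,840.00 = R$2,183,227.20, capped at 25% × R$6,615,840.00 = R$1,653,960.00
Failure-to-pay penalty = 0.25% × R$6,615,840.00 × 11 mo = R$181,935.60
Total penalty = R$1,653,960.00 + R$181,935.60 = R$1,835,895.60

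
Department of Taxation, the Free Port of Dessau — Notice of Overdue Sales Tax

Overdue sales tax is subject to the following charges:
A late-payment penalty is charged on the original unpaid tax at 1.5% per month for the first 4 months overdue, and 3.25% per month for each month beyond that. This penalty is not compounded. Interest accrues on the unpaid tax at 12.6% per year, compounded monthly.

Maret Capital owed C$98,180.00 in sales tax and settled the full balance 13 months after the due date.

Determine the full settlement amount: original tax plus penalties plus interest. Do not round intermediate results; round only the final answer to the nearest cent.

C$147,067.69

Penalty, months 1–4: 4 × 1.5% × C$98,180.00 = C$5,890.80
Penalty, months 5–13: 9 × 3.25% × C$98,180.00 = C$28,717.65
Interest (12.6%/yr ÷ 12 = 1.05%/month): C$98,180.00 × ((1 + 0.0105)^13 − 1) = C$14,279.2440…
Total = C$98,180.00 + C$34,608.4500 + C$14,279.2440… = C$147,067.69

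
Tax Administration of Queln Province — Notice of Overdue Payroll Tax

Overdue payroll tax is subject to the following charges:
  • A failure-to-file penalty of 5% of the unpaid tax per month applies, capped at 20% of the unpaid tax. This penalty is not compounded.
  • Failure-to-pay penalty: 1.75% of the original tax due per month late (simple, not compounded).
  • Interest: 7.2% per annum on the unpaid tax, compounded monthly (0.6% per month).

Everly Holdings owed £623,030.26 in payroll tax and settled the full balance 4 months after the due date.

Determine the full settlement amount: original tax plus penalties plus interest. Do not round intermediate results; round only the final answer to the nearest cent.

£806,336.27

Failure-to-file: 4 × 5% × £623,030.26 = £124,606.05…, capped at 20% × £623,030.26 = £124,606.05…
Failure-to-pay penalty: 4 × 1.75% × £623,030.26 = £43,612.12…
Interest: £623,030.26 × ((1 + 0.006)^4 − 1) = £623,030.26 × 0.0242169… = £15,087.8399…
Total = £623,030.26 + £168,218.1702 + £15,087.8399… = £806,336.27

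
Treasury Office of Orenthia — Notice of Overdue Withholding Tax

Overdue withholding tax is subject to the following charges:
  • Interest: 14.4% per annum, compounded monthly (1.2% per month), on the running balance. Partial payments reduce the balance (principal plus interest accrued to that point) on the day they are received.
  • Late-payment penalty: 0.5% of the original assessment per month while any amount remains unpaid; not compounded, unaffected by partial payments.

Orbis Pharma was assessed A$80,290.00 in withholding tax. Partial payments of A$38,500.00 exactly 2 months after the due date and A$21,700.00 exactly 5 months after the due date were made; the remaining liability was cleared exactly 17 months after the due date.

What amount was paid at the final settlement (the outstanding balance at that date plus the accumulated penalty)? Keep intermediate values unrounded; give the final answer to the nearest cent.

Balance at month 2: A$80,290.0000 × (1 + 0.012)^2 = A$82,228.5218…
After A$38,500.00 payment: A$82,228.5218… − A$38,500.00 = A$43,728.5218…
Balance at month 5: A$43,728.5218… × (1 + 0.012)^3 = A$45,321.7148…
After A$21,700.00 payment: A$45,321.7148… − A$21,700.00 = A$23,621.7148…
Balance at month 17: A$23,621.7148… × (1 + 0.012)^12 = A$27,256.9698…
Penalty: 17 × 0.5% × A$80,290.00 = A$6,824.65
Final settlement = outstanding balance + penalty = A$27,256.9698… + A$6,824.65 = A$34,081.62

A$34,081.62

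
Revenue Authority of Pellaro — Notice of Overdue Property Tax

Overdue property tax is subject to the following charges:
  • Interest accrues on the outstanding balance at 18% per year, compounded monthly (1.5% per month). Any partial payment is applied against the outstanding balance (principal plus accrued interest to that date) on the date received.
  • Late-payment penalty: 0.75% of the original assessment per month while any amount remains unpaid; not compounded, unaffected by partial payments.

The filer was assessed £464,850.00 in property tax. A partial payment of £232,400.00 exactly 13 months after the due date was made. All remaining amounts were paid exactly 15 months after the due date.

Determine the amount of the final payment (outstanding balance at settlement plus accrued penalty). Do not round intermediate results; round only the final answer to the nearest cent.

£394,041.71

Balance at month 13: £464,850.0000 × (1 + 0.015)^13 = £564,119.8536…
After £232,400.00 payment: £564,119.8536… − £232,400.00 = £331,719.8536…
Balance at month 15: £331,719.8536… × (1 + 0.015)^2 = £341,746.0862…
Penalty: 15 × 0.75% × £464,850.00 = £52,295.63…
Final settlement = outstanding balance + penalty = £341,746.0862… + £52,295.63… = £394,041.71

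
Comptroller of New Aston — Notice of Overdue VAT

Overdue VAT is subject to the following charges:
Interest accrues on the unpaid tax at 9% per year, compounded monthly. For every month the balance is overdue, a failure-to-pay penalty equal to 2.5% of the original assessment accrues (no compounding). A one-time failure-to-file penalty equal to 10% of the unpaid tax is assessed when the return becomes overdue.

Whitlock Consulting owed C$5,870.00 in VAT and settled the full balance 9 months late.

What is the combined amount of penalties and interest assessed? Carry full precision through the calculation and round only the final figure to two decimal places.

C$2,316.07

Failure-to-file penalty: 10% × C$5,870.00 = C$587.00
Failure-to-pay penalty: 9 × 2.5% × C$5,870.00 = C$1,320.75
Interest (9%/yr ÷ 12 = 0.75%/month): C$5,870.00 × ((1 + 0.0075)^9 − 1) = C$408.3221…
Penalties + interest = C$1,907.7500 + C$408.3221… = C$2,316.07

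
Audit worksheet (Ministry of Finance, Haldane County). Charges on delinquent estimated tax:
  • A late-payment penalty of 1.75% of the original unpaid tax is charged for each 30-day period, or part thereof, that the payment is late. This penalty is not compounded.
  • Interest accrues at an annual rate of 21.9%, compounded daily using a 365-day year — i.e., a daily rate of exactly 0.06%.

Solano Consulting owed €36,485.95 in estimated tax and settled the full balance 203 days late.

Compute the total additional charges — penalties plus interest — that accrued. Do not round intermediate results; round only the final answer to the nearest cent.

€9,193.98

Penalty periods: ⌈203/30⌉ = 7; penalty = 7 × 1.75% × €36,485.95 = €4,469.53…
Interest: €36,485.95 × ((1 + 0.0006)^203 − 1) = €36,485.95 × 0.12948692… = €4,724.4532…
Penalties + interest = €4,469.5289… + €4,724.4532… = €9,193.98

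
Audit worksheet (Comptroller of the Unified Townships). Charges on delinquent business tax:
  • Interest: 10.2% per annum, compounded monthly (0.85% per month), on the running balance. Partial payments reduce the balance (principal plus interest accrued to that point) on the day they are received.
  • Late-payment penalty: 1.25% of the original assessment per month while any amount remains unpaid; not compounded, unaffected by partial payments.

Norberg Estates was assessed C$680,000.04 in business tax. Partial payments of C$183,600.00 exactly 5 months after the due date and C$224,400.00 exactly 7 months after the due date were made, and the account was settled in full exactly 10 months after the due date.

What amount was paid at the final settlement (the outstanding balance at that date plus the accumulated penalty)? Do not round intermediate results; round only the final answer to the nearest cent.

Balance at month 5: C$680,000.0400 × (1 + 0.0085)^5 = C$709,395.5356…
After C$183,600.00 payment: C$709,395.5356… − C$183,600.00 = C$525,795.5356…
Balance at month 7: C$525,795.5356… × (1 + 0.0085)^2 = C$534,772.0484…
After C$224,400.00 payment: C$534,772.0484… − C$224,400.00 = C$310,372.0484…
Balance at month 10: C$310,372.0484… × (1 + 0.0085)^3 = C$318,353.9994…
Penalty: 10 × 1.25% × C$680,000.04 = C$85,000.01…
Final settlement = outstanding balance + penalty = C$318,353.9994… + C$85,000.01… = C$403,354.00

C$403,354.00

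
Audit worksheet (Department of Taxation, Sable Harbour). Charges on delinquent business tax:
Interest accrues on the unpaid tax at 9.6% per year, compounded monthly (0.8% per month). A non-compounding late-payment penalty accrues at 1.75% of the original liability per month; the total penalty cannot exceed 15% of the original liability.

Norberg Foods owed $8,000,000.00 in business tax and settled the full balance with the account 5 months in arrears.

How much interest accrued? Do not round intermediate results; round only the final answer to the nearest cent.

$325,161.12

Interest: $8,000,000.00 × ((1 + 0.008)^5 − 1) = $8,000,000.00 × 0.0406451… = $325,161.1241…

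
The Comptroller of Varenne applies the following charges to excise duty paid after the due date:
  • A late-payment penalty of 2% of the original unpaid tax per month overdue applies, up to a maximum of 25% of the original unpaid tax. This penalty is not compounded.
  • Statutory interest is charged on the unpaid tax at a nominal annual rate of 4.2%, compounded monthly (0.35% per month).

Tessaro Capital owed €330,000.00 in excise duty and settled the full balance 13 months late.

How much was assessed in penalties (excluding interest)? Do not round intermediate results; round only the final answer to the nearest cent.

€82,500.00

Penalty (uncapped): 13 × 2% × €330,000.00 = €85,800.00; cap = 25% × €330,000.00 = €82,500.00 → penalty = €82,500.00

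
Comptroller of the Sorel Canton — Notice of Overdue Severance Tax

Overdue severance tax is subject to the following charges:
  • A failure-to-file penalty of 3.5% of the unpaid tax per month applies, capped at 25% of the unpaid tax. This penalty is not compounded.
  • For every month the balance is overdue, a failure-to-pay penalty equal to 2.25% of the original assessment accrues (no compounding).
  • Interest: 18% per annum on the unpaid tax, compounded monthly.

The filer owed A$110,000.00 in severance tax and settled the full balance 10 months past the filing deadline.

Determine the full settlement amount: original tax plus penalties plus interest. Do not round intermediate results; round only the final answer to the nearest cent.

A$179,909.49

Failure-to-file: 10 × 3.5% × A$110,000.00 = A$38,500.00, capped at 25% × A$110,000.00 = A$27,500.00
Failure-to-pay penalty: 10 × 2.25% × A$110,000.00 = A$24,750.00
Interest (18%/yr ÷ 12 = 1.5%/month): A$110,000.00 × ((1 + 0.015)^10 − 1) = A$17,659.4908…
Total = A$110,000.00 + A$52,250.0000 + A$17,659.4908… = A$179,909.49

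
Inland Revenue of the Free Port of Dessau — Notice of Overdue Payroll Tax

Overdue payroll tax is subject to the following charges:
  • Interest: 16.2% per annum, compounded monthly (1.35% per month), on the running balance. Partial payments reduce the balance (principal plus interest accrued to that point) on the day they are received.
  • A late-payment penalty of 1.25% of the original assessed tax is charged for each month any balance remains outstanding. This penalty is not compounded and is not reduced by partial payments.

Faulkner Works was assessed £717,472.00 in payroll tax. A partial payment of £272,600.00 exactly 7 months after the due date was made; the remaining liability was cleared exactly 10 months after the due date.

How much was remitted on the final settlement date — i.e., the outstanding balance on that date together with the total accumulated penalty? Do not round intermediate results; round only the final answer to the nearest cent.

£626,325.79

Balance at month 7: £717,472.0000 × (1 + 0.0135)^7 = £788,081.6733…
After £272,600.00 payment: £788,081.6733… − £272,600.00 = £515,481.6733…
Balance at month 10: £515,481.6733… × (1 + 0.0135)^3 = £536,641.7890…
Penalty: 10 × 1.25% × £717,472.00 = £89,684.00
Final settlement = outstanding balance + penalty = £536,641.7890… + £89,684.00 = £626,325.79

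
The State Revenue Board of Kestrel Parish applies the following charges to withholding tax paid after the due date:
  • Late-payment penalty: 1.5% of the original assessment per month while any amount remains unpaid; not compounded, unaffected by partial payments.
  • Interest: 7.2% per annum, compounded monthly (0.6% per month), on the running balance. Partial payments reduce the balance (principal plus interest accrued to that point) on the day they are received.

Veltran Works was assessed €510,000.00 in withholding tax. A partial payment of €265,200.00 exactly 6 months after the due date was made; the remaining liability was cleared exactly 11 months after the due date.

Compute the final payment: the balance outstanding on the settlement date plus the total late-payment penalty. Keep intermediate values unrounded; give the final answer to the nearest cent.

Balance at month 6: €510,000.0000 × (1 + 0.006)^6 = €528,637.6131…
After €265,200.00 payment: €528,637.6131… − €265,200.00 = €263,437.6131…
Balance at month 11: €263,437.6131… × (1 + 0.006)^5 = €271,436.1498…
Penalty: 11 × 1.5% × €510,000.00 = €84,150.00
Final settlement = outstanding balance + penalty = €271,436.1498… + €84,150.00 = €355,586.15

€355,586.15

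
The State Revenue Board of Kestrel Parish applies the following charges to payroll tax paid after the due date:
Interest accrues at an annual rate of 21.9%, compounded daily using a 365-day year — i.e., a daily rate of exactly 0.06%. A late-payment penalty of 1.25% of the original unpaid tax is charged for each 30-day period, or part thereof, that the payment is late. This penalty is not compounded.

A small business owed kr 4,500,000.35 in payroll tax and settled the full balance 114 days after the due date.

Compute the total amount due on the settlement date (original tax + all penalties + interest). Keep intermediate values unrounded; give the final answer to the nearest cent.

Penalty periods: ⌈114/30⌉ = 4; penalty = 4 × 1.25% × kr 4,500,000.35 = kr 225,000.02…
Interest: kr 4,500,000.35 × ((1 + 0.0006)^114 − 1) = kr 4,500,000.35 × 0.07077158… = kr 318,472.1193…
Total = kr 4,500,000.35 + kr 225,000.0175 + kr 318,472.1193… = kr 5,043,472.49

kr 5,043,472.49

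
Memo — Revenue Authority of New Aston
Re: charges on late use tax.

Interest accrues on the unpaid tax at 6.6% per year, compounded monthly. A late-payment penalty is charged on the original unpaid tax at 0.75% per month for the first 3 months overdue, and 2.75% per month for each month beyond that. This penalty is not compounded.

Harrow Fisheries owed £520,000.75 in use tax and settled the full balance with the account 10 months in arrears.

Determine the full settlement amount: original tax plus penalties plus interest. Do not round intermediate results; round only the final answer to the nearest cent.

Penalty, months 1–3: 3 × 0.75% × £520,000.75 = £11,700.02…
Penalty, months 4–10: 7 × 2.75% × £520,000.75 = £100,100.14…
Interest (6.6%/yr ÷ 12 = 0.55%/month): £520,000.75 × ((1 + 0.0055)^10 − 1) = £29,318.3747…
Total = £520,000.75 + £111,800.1613… + £29,318.3747… = £661,119.29

£661,119.29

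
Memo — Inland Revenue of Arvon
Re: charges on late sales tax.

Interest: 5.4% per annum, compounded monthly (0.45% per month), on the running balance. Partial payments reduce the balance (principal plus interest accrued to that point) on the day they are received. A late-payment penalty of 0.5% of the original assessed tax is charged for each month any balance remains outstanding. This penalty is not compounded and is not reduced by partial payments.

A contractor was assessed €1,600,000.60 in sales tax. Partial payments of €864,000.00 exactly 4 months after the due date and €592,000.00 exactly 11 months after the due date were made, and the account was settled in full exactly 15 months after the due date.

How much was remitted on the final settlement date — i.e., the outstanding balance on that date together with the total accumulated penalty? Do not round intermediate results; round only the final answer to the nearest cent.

Balance at month 4: €1,600,000.6000 × (1 + 0.0045)^4 = €1,628,995.5947…
After €864,000.00 payment: €1,628,995.5947… − €864,000.00 = €764,995.5947…
Balance at month 11: €764,995.5947… × (1 + 0.0045)^7 = €789,420.7212…
After €592,000.00 payment: €789,420.7212… − €592,000.00 = €197,420.7212…
Balance at month 15: €197,420.7212… × (1 + 0.0045)^4 = €200,998.3528…
Penalty: 15 × 0.5% × €1,600,000.60 = €120,000.05…
Final settlement = outstanding balance + penalty = €200,998.3528… + €120,000.05… = €320,998.40

€320,998.40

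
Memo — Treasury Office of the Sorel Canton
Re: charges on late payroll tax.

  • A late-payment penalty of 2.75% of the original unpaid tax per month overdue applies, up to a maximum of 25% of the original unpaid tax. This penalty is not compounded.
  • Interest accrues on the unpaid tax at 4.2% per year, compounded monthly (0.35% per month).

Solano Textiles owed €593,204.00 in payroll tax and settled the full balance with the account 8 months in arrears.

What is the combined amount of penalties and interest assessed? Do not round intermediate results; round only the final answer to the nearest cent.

Penalty: 8 × 2.75% × €593,204.00 = €130,504.88 (below the 25% cap of €148,301.00)
Interest: €593,204.00 × ((1 + 0.0035)^8 − 1) = €593,204.00 × 0.0283454… = €16,814.6115…
Penalties + interest = €130,504.8800 + €16,814.6115… = €147,319.49

€147,319.49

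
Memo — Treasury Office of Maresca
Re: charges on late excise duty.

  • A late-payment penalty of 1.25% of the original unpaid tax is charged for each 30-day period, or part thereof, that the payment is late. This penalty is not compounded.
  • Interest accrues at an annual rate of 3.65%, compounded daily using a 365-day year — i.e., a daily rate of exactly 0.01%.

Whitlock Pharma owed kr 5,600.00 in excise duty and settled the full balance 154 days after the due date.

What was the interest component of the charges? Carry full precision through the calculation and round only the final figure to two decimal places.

Interest: kr 5,600.00 × ((1 + 0.0001)^154 − 1) = kr 5,600.00 × 0.01551841… = kr 86.9031…

kr 86.90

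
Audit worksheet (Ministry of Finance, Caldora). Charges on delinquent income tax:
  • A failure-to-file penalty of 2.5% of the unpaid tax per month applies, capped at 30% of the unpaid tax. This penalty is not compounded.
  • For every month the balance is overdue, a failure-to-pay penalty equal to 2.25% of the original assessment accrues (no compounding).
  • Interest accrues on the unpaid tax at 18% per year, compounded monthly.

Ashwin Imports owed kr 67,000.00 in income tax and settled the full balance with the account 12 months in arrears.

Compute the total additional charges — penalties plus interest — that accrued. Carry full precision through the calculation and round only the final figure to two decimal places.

kr 51,296.42

Failure-to-file: 12 × 2.5% × kr 67,000.00 = kr 20,100.00, capped at 30% × kr 67,000.00 = kr 20,100.00
Failure-to-pay penalty: 12 × 2.25% × kr 67,000.00 = kr 18,090.00
Interest (18%/yr ÷ 12 = 1.5%/month): kr 67,000.00 × ((1 + 0.015)^12 − 1) = kr 13,106.4175…
Penalties + interest = kr 38,190.0000 + kr 13,106.4175… = kr 51,296.42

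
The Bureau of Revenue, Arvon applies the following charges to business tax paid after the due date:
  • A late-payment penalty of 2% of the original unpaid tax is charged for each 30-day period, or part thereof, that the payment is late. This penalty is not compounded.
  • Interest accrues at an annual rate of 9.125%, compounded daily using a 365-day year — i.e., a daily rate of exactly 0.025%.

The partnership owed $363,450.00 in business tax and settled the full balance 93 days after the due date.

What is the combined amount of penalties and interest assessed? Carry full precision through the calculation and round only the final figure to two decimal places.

Penalty periods: ⌈93/30⌉ = 4; penalty = 4 × 2% × $363,450.00 = $29,076.00
Interest: $363,450.00 × ((1 + 0.00025)^93 − 1) = $363,450.00 × 0.02351941… = $8,548.1310…
Penalties + interest = $29,076.0000 + $8,548.1310… = $37,624.13

$37,624.13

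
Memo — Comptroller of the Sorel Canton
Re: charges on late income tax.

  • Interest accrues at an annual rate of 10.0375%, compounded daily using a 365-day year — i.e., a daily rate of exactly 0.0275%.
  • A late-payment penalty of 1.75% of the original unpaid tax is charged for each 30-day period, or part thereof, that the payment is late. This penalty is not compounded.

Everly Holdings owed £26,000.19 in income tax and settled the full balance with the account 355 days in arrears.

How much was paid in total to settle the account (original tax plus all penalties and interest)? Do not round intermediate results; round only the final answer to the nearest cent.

£34,126.15

Penalty periods: ⌈355/30⌉ = 12; penalty = 12 × 1.75% × £26,000.19 = £5,460.04…
Interest: £26,000.19 × ((1 + 0.000275)^355 − 1) = £26,000.19 × 0.10253445… = £2,665.9153…
Total = £26,000.19 + £5,460.0399 + £2,665.9153… = £34,126.15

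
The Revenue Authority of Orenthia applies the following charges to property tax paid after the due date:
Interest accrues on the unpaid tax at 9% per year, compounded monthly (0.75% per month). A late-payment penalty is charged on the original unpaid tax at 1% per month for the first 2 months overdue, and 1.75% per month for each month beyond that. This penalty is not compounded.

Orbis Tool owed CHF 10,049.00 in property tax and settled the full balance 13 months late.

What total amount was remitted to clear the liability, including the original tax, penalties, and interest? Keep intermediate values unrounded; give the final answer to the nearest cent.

CHF 13,209.52

Penalty, months 1–2: 2 × 1% × CHF 10,049.00 = CHF 200.98
Penalty, months 3–13: 11 × 1.75% × CHF 10,049.00 = CHF 1,934.43…
Interest: CHF 10,049.00 × ((1 + 0.0075)^13 − 1) = CHF 10,049.00 × 0.1020104… = CHF 1,025.1030…
Total = CHF 10,049.00 + CHF 2,135.4125 + CHF 1,025.1030… = CHF 13,209.52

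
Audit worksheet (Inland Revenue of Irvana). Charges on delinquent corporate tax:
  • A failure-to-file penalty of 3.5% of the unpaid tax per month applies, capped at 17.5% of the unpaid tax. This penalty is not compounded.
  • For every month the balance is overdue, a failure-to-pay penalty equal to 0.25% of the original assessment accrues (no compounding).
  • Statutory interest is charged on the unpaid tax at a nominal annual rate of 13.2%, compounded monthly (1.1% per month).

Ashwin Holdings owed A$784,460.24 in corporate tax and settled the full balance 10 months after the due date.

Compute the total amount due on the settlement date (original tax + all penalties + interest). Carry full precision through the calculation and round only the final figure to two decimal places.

Failure-to-file: 10 × 3.5% × A$784,460.24 = A$274,561.08…, capped at 17.5% × A$784,460.24 = A$137,280.54…
Failure-to-pay penalty: 10 × 0.25% × A$784,460.24 = A$19,611.51…
Interest: A$784,460.24 × ((1 + 0.011)^10 − 1) = A$784,460.24 × 0.1156078… = A$90,689.7504…
Total = A$784,460.24 + A$156,892.0480 + A$90,689.7504… = A$1,032,042.04

A$1,032,042.04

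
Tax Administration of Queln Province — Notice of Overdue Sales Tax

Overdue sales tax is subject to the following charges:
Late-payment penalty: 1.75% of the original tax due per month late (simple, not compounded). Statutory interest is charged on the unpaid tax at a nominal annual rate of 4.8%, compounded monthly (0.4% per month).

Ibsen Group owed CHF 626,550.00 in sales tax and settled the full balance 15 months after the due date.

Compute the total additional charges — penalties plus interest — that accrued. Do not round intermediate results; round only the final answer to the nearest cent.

CHF 203,133.45

Late-payment penalty: 15 × 1.75% × CHF 626,550.00 = CHF 164,469.38…
Interest: CHF 626,550.00 × ((1 + 0.004)^15 − 1) = CHF 626,550.00 × 0.0617095… = CHF 38,664.0700…
Penalties + interest = CHF 164,469.3750 + CHF 38,664.0700… = CHF 203,133.45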